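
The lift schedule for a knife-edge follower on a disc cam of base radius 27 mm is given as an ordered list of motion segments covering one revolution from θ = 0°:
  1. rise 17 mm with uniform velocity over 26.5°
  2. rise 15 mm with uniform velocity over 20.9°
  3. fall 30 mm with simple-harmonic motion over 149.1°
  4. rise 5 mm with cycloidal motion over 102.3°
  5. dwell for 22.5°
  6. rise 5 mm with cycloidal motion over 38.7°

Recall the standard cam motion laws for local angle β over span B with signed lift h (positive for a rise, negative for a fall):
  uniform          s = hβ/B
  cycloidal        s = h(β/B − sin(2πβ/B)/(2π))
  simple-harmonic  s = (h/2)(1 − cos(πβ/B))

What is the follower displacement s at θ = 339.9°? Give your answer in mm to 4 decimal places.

seg 1 [0°–26.5°] uniform, h=17: full span → s += 17 → s = 17.0000
seg 2 [26.5°–47.4°] uniform, h=15: full span → s += 15 → s = 32.0000
seg 3 [47.4°–196.5°] simple-harmonic, h=-30: full span → s += -30 → s = 2.0000
seg 4 [196.5°–298.8°] cycloidal, h=5: full span → s += 5 → s = 7.0000
seg 5 [298.8°–321.3°] dwell: s stays 7.0000
seg 6 [321.3°–360°] cycloidal, h=5: θ=339.9° here. β=18.6, B=38.7. 5·(0.4806 − sin(2π·0.4806)/(2π)) = 2.3064 → s = 9.3064

9.3064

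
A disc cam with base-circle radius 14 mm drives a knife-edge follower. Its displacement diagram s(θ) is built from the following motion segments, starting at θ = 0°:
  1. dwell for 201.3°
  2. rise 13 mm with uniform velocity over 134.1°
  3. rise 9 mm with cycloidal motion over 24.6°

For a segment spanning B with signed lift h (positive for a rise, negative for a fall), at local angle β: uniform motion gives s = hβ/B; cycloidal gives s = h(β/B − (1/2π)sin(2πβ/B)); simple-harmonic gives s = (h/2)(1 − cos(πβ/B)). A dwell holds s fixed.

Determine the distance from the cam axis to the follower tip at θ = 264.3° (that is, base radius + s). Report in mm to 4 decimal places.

seg 1 [0°–201.3°] dwell: s stays 0.0000
seg 2 [201.3°–335.4°] uniform, h=13: θ=264.3° here. β=63, B=134.1. 13·63/134.1 = 6.1074 → s = 6.1074
radial distance = base radius + s = 14 + 6.1074 = 20.1074

20.1074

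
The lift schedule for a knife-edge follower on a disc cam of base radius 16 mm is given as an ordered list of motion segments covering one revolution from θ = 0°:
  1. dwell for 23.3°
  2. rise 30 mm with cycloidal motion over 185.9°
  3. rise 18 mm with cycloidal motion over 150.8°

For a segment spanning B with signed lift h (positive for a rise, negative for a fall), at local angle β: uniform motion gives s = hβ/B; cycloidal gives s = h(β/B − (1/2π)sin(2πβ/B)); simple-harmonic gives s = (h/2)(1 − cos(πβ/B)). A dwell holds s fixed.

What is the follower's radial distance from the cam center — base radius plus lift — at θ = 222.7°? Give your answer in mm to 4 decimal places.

seg 1 [0°–23.3°] dwell: s stays 0.0000
seg 2 [23.3°–209.2°] cycloidal, h=30: full span → s += 30 → s = 30.0000
seg 3 [209.2°–360°] cycloidal, h=18: θ=222.7° here. β=13.5, B=150.8. 18·(0.0895 − sin(2π·0.0895)/(2π)) = 0.0836 → s = 30.0836
radial distance = base radius + s = 16 + 30.0836 = 46.0836

46.0836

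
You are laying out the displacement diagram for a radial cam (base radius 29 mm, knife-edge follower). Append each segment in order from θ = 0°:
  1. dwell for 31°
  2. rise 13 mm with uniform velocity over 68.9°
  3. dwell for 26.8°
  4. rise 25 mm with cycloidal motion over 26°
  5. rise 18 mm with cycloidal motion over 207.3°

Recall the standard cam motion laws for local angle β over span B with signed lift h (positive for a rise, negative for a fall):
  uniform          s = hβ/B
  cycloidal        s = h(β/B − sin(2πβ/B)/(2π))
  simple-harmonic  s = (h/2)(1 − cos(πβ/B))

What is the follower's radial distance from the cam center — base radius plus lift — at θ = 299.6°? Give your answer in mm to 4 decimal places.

seg 1 [0°–31°] dwell: s stays 0.0000
seg 2 [31°–99.9°] uniform, h=13: full span → s += 13 → s = 13.0000
seg 3 [99.9°–126.7°] dwell: s stays 13.0000
seg 4 [126.7°–152.7°] cycloidal, h=25: full span → s += 25 → s = 38.0000
seg 5 [152.7°–360°] cycloidal, h=18: θ=299.6° here. β=146.9, B=207.3. 18·(0.7086 − sin(2π·0.7086)/(2π)) = 15.5240 → s = 53.5240
radial distance = base radius + s = 29 + 53.5240 = 82.5240

82.5240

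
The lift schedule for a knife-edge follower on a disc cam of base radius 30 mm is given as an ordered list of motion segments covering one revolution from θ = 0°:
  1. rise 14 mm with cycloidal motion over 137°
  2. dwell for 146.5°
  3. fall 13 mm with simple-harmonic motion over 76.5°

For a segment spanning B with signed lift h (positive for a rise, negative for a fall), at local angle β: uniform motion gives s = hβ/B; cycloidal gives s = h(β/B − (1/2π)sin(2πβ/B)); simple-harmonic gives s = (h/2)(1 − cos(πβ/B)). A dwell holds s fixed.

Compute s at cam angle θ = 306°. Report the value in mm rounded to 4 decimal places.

seg 1 [0°–137°] cycloidal, h=14: full span → s += 14 → s = 14.0000
seg 2 [137°–283.5°] dwell: s stays 14.0000
seg 3 [283.5°–360°] simple-harmonic, h=-13: θ=306° here. β=22.5, B=76.5. -13/2·(1 − cos(π·0.2941)) = -2.5829 → s = 11.4171

11.4171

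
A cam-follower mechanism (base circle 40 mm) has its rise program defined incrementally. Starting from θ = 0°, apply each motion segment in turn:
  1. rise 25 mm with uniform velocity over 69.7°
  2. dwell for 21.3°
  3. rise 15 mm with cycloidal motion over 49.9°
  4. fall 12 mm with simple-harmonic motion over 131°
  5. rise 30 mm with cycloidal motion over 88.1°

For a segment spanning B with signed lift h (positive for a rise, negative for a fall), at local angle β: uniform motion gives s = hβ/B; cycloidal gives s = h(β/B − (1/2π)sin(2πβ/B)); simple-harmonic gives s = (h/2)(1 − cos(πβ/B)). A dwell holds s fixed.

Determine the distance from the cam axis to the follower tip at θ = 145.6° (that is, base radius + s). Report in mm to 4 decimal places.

seg 1 [0°–69.7°] uniform, h=25: full span → s += 25 → s = 25.0000
seg 2 [69.7°–91°] dwell: s stays 25.0000
seg 3 [91°–140.9°] cycloidal, h=15: full span → s += 15 → s = 40.0000
seg 4 [140.9°–271.9°] simple-harmonic, h=-12: θ=145.6° here. β=4.7, B=131. -12/2·(1 − cos(π·0.0359)) = -0.0381 → s = 39.9619
radial distance = base radius + s = 40 + 39.9619 = 79.9619

79.9619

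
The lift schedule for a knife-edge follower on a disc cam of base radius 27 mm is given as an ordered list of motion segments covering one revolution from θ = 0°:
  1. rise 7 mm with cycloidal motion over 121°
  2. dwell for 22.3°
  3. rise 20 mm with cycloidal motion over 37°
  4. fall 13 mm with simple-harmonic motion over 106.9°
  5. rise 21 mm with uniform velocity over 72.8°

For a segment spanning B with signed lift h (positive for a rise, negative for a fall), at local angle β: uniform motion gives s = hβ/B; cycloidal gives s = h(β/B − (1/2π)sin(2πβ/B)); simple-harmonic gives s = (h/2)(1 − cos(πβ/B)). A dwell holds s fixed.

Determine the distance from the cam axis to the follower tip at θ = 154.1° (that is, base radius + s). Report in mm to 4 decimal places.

seg 1 [0°–121°] cycloidal, h=7: full span → s += 7 → s = 7.0000
seg 2 [121°–143.3°] dwell: s stays 7.0000
seg 3 [143.3°–180.3°] cycloidal, h=20: θ=154.1° here. β=10.8, B=37. 20·(0.2919 − sin(2π·0.2919)/(2π)) = 2.7644 → s = 9.7644
radial distance = base radius + s = 27 + 9.7644 = 36.7644

36.7644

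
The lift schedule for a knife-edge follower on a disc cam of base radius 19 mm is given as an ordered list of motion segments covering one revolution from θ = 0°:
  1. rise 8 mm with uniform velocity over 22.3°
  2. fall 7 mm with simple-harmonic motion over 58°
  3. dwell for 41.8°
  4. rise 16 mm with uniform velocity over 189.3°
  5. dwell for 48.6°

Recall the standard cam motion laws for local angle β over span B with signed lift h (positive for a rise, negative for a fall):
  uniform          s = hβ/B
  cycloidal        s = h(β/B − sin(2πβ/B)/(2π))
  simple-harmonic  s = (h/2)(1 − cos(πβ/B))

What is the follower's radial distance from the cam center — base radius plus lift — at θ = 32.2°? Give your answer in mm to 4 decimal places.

seg 1 [0°–22.3°] uniform, h=8: full span → s += 8 → s = 8.0000
seg 2 [22.3°–80.3°] simple-harmonic, h=-7: θ=32.2° here. β=9.9, B=58. -7/2·(1 − cos(π·0.1707)) = -0.4913 → s = 7.5087
radial distance = base radius + s = 19 + 7.5087 = 26.5087

26.5087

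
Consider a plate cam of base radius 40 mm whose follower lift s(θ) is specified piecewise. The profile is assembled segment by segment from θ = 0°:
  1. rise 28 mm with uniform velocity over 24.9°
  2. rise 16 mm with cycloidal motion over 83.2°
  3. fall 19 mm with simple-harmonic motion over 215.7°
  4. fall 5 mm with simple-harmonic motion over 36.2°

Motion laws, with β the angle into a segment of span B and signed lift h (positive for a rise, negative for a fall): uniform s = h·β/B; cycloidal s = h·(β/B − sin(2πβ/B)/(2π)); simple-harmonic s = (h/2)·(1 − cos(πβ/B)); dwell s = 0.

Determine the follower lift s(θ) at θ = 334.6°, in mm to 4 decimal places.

seg 1 [0°–24.9°] uniform, h=28: full span → s += 28 → s = 28.0000
seg 2 [24.9°–108.1°] cycloidal, h=16: full span → s += 16 → s = 44.0000
seg 3 [108.1°–323.8°] simple-harmonic, h=-19: full span → s += -19 → s = 25.0000
seg 4 [323.8°–360°] simple-harmonic, h=-5: θ=334.6° here. β=10.8, B=36.2. -5/2·(1 − cos(π·0.2983)) = -1.0200 → s = 23.9800

23.9800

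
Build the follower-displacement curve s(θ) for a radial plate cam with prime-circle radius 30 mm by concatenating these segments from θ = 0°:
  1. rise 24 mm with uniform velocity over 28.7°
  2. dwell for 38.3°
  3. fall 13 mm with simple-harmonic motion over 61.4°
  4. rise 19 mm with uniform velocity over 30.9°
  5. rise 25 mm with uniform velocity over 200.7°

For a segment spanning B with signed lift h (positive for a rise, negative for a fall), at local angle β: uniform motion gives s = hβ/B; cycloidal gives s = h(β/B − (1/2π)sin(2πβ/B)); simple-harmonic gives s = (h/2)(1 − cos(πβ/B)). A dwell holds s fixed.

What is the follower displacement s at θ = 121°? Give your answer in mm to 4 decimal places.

seg 1 [0°–28.7°] uniform, h=24: full span → s += 24 → s = 24.0000
seg 2 [28.7°–67°] dwell: s stays 24.0000
seg 3 [67°–128.4°] simple-harmonic, h=-13: θ=121° here. β=54, B=61.4. -13/2·(1 − cos(π·0.8795)) = -12.5396 → s = 11.4604

11.4604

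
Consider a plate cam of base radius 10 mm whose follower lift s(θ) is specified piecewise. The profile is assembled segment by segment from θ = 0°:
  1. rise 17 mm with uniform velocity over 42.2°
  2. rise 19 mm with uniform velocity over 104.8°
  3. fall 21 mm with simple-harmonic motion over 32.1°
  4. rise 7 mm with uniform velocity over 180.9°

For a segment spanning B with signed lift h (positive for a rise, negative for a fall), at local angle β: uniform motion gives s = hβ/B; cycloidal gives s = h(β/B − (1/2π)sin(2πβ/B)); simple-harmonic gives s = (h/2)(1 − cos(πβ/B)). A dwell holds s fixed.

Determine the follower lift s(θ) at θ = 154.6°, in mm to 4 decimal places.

seg 1 [0°–42.2°] uniform, h=17: full span → s += 17 → s = 17.0000
seg 2 [42.2°–147°] uniform, h=19: full span → s += 19 → s = 36.0000
seg 3 [147°–179.1°] simple-harmonic, h=-21: θ=154.6° here. β=7.6, B=32.1. -21/2·(1 − cos(π·0.2368)) = -2.7731 → s = 33.2269

33.2269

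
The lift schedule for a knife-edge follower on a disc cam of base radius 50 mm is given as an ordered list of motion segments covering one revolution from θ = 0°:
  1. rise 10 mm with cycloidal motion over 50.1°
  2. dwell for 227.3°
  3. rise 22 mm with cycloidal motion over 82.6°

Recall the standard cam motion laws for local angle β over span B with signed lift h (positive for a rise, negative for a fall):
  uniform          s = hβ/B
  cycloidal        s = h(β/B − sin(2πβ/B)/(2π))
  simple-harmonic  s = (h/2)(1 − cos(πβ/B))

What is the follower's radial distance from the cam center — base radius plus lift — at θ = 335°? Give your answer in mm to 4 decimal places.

seg 1 [0°–50.1°] cycloidal, h=10: full span → s += 10 → s = 10.0000
seg 2 [50.1°–277.4°] dwell: s stays 10.0000
seg 3 [277.4°–360°] cycloidal, h=22: θ=335° here. β=57.6, B=82.6. 22·(0.6973 − sin(2π·0.6973)/(2π)) = 18.6529 → s = 28.6529
radial distance = base radius + s = 50 + 28.6529 = 78.6529

78.6529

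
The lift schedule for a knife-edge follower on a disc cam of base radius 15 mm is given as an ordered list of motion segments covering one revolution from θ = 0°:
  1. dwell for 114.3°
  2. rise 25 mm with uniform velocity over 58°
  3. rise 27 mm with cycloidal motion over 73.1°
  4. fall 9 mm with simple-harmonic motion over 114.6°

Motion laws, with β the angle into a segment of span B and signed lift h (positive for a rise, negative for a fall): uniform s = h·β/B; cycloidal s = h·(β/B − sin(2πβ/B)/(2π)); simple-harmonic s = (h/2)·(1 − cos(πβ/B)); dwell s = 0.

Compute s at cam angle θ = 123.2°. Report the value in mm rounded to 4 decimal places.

seg 1 [0°–114.3°] dwell: s stays 0.0000
seg 2 [114.3°–172.3°] uniform, h=25: θ=123.2° here. β=8.9, B=58. 25·8.9/58 = 3.8362 → s = 3.8362

3.8362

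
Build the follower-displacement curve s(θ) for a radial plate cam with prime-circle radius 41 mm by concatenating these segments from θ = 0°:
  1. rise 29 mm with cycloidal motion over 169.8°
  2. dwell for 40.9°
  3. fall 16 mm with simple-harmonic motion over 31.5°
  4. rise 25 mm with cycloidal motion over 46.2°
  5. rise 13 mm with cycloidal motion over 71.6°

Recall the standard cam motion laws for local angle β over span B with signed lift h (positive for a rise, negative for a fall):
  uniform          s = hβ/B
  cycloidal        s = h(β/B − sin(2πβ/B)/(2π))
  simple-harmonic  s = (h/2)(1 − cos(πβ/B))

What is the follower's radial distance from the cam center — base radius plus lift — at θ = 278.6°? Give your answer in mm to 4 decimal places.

seg 1 [0°–169.8°] cycloidal, h=29: full span → s += 29 → s = 29.0000
seg 2 [169.8°–210.7°] dwell: s stays 29.0000
seg 3 [210.7°–242.2°] simple-harmonic, h=-16: full span → s += -16 → s = 13.0000
seg 4 [242.2°–288.4°] cycloidal, h=25: θ=278.6° here. β=36.4, B=46.2. 25·(0.7879 − sin(2π·0.7879)/(2π)) = 23.5637 → s = 36.5637
radial distance = base radius + s = 41 + 36.5637 = 77.5637

77.5637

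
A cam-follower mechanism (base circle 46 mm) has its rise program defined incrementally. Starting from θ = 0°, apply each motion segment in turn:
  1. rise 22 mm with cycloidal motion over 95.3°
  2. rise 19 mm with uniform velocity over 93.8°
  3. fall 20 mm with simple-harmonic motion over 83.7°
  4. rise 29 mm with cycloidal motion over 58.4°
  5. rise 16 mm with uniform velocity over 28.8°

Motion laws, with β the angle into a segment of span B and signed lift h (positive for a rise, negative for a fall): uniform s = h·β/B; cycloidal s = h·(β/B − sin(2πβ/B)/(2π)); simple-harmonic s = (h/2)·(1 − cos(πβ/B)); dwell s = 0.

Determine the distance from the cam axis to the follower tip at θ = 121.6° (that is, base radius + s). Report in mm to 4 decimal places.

seg 1 [0°–95.3°] cycloidal, h=22: full span → s += 22 → s = 22.0000
seg 2 [95.3°–189.1°] uniform, h=19: θ=121.6° here. β=26.3, B=93.8. 19·26.3/93.8 = 5.3273 → s = 27.3273
radial distance = base radius + s = 46 + 27.3273 = 73.3273

73.3273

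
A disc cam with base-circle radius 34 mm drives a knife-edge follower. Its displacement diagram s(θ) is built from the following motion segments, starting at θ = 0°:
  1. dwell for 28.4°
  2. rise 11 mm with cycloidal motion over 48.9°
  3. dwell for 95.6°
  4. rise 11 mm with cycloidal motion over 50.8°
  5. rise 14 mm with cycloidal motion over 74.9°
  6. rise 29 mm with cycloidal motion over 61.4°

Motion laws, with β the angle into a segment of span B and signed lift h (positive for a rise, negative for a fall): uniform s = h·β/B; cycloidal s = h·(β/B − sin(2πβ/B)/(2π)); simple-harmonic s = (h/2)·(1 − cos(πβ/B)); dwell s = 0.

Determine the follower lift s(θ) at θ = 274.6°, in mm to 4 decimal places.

seg 1 [0°–28.4°] dwell: s stays 0.0000
seg 2 [28.4°–77.3°] cycloidal, h=11: full span → s += 11 → s = 11.0000
seg 3 [77.3°–172.9°] dwell: s stays 11.0000
seg 4 [172.9°–223.7°] cycloidal, h=11: full span → s += 11 → s = 22.0000
seg 5 [223.7°–298.6°] cycloidal, h=14: θ=274.6° here. β=50.9, B=74.9. 14·(0.6796 − sin(2π·0.6796)/(2π)) = 11.5276 → s = 33.5276

33.5276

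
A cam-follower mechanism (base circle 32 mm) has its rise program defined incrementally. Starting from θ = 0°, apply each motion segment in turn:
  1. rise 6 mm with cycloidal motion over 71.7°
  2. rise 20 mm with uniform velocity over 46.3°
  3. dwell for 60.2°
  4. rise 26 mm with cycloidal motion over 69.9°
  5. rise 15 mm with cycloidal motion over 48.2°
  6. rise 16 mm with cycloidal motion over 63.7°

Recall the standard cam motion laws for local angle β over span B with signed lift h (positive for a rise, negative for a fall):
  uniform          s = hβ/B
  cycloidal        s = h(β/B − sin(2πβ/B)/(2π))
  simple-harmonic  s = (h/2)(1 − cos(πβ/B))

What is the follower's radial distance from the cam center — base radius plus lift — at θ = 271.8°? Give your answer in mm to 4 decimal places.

seg 1 [0°–71.7°] cycloidal, h=6: full span → s += 6 → s = 6.0000
seg 2 [71.7°–118°] uniform, h=20: full span → s += 20 → s = 26.0000
seg 3 [118°–178.2°] dwell: s stays 26.0000
seg 4 [178.2°–248.1°] cycloidal, h=26: full span → s += 26 → s = 52.0000
seg 5 [248.1°–296.3°] cycloidal, h=15: θ=271.8° here. β=23.7, B=48.2. 15·(0.4917 − sin(2π·0.4917)/(2π)) = 7.2511 → s = 59.2511
radial distance = base radius + s = 32 + 59.2511 = 91.2511

91.2511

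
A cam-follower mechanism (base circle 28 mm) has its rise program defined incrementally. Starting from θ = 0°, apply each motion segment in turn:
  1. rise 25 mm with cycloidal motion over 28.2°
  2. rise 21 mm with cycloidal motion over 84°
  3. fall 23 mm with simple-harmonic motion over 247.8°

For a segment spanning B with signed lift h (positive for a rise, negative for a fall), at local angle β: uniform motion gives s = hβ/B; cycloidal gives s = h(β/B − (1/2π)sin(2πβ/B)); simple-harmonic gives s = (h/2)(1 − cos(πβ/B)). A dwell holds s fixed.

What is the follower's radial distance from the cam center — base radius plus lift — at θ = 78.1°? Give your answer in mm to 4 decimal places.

seg 1 [0°–28.2°] cycloidal, h=25: full span → s += 25 → s = 25.0000
seg 2 [28.2°–112.2°] cycloidal, h=21: θ=78.1° here. β=49.9, B=84. 21·(0.5940 − sin(2π·0.5940)/(2π)) = 14.3371 → s = 39.3371
radial distance = base radius + s = 28 + 39.3371 = 67.3371

67.3371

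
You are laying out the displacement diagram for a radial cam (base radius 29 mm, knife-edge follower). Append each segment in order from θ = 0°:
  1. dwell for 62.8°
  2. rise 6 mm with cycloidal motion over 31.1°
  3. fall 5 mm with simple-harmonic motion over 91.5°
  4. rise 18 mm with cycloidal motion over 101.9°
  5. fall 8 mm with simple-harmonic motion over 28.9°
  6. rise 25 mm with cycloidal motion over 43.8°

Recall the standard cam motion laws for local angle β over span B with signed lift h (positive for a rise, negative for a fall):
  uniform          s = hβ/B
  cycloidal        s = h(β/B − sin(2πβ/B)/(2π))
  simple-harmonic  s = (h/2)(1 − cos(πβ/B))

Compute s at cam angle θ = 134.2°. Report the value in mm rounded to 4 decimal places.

seg 1 [0°–62.8°] dwell: s stays 0.0000
seg 2 [62.8°–93.9°] cycloidal, h=6: full span → s += 6 → s = 6.0000
seg 3 [93.9°–185.4°] simple-harmonic, h=-5: θ=134.2° here. β=40.3, B=91.5. -5/2·(1 − cos(π·0.4404)) = -2.0349 → s = 3.9651

3.9651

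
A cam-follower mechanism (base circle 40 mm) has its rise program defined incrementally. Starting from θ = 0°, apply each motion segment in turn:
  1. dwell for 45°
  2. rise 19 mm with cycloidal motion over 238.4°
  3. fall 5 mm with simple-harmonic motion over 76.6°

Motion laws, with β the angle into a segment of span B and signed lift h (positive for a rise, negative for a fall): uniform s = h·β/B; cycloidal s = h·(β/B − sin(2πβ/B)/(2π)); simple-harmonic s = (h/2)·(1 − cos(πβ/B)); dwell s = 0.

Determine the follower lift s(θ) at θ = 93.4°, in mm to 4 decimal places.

seg 1 [0°–45°] dwell: s stays 0.0000
seg 2 [45°–283.4°] cycloidal, h=19: θ=93.4° here. β=48.4, B=238.4. 19·(0.2030 − sin(2π·0.2030)/(2π)) = 0.9642 → s = 0.9642

0.9642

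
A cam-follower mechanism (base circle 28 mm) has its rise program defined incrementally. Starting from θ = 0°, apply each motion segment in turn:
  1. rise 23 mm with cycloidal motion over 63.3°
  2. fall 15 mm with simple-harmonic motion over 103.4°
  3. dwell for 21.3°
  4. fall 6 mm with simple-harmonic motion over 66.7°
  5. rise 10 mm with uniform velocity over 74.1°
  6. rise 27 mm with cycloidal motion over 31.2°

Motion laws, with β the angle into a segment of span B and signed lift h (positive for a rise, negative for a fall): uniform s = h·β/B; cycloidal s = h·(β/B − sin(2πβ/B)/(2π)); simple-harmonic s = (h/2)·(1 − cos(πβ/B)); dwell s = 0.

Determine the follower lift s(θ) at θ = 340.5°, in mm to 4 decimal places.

seg 1 [0°–63.3°] cycloidal, h=23: full span → s += 23 → s = 23.0000
seg 2 [63.3°–166.7°] simple-harmonic, h=-15: full span → s += -15 → s = 8.0000
seg 3 [166.7°–188°] dwell: s stays 8.0000
seg 4 [188°–254.7°] simple-harmonic, h=-6: full span → s += -6 → s = 2.0000
seg 5 [254.7°–328.8°] uniform, h=10: full span → s += 10 → s = 12.0000
seg 6 [328.8°–360°] cycloidal, h=27: θ=340.5° here. β=11.7, B=31.2. 27·(0.3750 − sin(2π·0.3750)/(2π)) = 7.0864 → s = 19.0864

19.0864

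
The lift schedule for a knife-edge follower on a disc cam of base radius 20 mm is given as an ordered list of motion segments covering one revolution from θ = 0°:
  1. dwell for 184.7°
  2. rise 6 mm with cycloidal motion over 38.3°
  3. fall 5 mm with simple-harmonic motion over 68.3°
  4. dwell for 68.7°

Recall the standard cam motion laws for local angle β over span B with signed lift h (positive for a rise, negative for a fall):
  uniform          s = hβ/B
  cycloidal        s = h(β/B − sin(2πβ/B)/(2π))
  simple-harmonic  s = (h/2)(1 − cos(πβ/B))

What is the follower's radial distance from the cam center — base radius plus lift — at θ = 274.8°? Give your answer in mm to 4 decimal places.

seg 1 [0°–184.7°] dwell: s stays 0.0000
seg 2 [184.7°–223°] cycloidal, h=6: full span → s += 6 → s = 6.0000
seg 3 [223°–291.3°] simple-harmonic, h=-5: θ=274.8° here. β=51.8, B=68.3. -5/2·(1 − cos(π·0.7584)) = -4.3139 → s = 1.6861
radial distance = base radius + s = 20 + 1.6861 = 21.6861

21.6861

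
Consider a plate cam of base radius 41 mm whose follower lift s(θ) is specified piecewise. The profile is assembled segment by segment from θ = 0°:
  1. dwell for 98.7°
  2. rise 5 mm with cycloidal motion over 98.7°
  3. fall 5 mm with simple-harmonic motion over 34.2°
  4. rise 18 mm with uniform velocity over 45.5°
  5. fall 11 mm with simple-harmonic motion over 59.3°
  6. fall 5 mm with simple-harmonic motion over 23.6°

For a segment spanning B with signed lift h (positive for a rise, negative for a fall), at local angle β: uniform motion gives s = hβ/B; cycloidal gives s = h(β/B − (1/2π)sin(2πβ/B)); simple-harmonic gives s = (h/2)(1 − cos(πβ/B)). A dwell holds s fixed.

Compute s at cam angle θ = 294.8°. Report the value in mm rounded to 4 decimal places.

seg 1 [0°–98.7°] dwell: s stays 0.0000
seg 2 [98.7°–197.4°] cycloidal, h=5: full span → s += 5 → s = 5.0000
seg 3 [197.4°–231.6°] simple-harmonic, h=-5: full span → s += -5 → s = 0.0000
seg 4 [231.6°–277.1°] uniform, h=18: full span → s += 18 → s = 18.0000
seg 5 [277.1°–336.4°] simple-harmonic, h=-11: θ=294.8° here. β=17.7, B=59.3. -11/2·(1 − cos(π·0.2985)) = -2.2460 → s = 15.7540

15.7540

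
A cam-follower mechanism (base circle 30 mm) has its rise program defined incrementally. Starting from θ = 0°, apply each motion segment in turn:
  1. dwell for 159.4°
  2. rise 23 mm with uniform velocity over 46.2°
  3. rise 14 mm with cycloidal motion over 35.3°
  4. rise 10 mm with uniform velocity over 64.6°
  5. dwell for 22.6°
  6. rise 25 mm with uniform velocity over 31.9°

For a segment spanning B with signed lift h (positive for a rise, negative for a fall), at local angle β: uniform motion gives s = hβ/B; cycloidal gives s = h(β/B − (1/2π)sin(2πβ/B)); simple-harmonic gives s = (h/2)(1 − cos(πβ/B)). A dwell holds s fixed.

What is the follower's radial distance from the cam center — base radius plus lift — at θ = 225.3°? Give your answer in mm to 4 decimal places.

seg 1 [0°–159.4°] dwell: s stays 0.0000
seg 2 [159.4°–205.6°] uniform, h=23: full span → s += 23 → s = 23.0000
seg 3 [205.6°–240.9°] cycloidal, h=14: θ=225.3° here. β=19.7, B=35.3. 14·(0.5581 − sin(2π·0.5581)/(2π)) = 8.6081 → s = 31.6081
radial distance = base radius + s = 30 + 31.6081 = 61.6081

61.6081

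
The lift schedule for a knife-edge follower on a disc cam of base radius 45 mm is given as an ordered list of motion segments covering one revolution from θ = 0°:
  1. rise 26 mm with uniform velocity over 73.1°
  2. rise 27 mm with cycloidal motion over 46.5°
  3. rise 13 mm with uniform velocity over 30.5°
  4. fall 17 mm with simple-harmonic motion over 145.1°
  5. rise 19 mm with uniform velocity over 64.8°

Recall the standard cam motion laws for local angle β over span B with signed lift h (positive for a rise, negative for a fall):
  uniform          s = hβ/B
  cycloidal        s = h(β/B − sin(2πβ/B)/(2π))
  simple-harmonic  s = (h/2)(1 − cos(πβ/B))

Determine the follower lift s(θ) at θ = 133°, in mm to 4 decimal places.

seg 1 [0°–73.1°] uniform, h=26: full span → s += 26 → s = 26.0000
seg 2 [73.1°–119.6°] cycloidal, h=27: full span → s += 27 → s = 53.0000
seg 3 [119.6°–150.1°] uniform, h=13: θ=133° here. β=13.4, B=30.5. 13·13.4/30.5 = 5.7115 → s = 58.7115

58.7115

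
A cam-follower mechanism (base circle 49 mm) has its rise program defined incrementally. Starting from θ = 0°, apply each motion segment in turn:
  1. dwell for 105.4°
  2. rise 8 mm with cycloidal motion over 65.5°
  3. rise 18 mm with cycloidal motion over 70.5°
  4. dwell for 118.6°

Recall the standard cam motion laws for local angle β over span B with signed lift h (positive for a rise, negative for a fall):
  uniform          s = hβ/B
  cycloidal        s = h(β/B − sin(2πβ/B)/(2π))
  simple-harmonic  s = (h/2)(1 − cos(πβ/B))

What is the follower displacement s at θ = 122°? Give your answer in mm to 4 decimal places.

seg 1 [0°–105.4°] dwell: s stays 0.0000
seg 2 [105.4°–170.9°] cycloidal, h=8: θ=122° here. β=16.6, B=65.5. 8·(0.2534 − sin(2π·0.2534)/(2π)) = 0.7545 → s = 0.7545

0.7545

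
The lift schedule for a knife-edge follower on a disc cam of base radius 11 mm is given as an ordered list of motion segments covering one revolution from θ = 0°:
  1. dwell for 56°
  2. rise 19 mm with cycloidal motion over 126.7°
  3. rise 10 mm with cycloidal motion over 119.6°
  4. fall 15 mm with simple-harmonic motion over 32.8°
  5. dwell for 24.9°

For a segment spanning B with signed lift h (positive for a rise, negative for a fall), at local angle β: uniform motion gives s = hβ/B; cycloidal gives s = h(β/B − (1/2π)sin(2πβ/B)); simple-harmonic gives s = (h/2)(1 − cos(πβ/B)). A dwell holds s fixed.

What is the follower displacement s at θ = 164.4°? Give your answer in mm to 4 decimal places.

seg 1 [0°–56°] dwell: s stays 0.0000
seg 2 [56°–182.7°] cycloidal, h=19: θ=164.4° here. β=108.4, B=126.7. 19·(0.8556 − sin(2π·0.8556)/(2π)) = 18.6385 → s = 18.6385

18.6385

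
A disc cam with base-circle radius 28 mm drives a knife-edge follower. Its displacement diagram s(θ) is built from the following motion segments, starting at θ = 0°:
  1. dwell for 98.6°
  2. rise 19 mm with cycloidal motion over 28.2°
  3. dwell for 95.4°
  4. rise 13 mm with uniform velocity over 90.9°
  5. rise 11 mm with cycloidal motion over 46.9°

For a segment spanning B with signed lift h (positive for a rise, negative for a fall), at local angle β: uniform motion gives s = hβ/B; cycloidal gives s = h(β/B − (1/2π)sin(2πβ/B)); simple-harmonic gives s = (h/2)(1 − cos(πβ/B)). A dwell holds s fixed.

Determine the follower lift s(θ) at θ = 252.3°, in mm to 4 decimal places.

seg 1 [0°–98.6°] dwell: s stays 0.0000
seg 2 [98.6°–126.8°] cycloidal, h=19: full span → s += 19 → s = 19.0000
seg 3 [126.8°–222.2°] dwell: s stays 19.0000
seg 4 [222.2°–313.1°] uniform, h=13: θ=252.3° here. β=30.1, B=90.9. 13·30.1/90.9 = 4.3047 → s = 23.3047

23.3047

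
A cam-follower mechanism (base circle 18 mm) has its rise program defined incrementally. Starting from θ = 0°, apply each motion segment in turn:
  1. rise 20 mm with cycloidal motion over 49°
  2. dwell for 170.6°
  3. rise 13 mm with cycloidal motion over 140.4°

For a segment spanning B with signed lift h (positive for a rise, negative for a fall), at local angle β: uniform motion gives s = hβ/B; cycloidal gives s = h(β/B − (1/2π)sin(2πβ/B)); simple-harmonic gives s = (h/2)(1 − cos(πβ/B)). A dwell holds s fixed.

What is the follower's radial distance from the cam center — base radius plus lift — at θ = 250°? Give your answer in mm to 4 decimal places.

seg 1 [0°–49°] cycloidal, h=20: full span → s += 20 → s = 20.0000
seg 2 [49°–219.6°] dwell: s stays 20.0000
seg 3 [219.6°–360°] cycloidal, h=13: θ=250° here. β=30.4, B=140.4. 13·(0.2165 − sin(2π·0.2165)/(2π)) = 0.7914 → s = 20.7914
radial distance = base radius + s = 18 + 20.7914 = 38.7914

38.7914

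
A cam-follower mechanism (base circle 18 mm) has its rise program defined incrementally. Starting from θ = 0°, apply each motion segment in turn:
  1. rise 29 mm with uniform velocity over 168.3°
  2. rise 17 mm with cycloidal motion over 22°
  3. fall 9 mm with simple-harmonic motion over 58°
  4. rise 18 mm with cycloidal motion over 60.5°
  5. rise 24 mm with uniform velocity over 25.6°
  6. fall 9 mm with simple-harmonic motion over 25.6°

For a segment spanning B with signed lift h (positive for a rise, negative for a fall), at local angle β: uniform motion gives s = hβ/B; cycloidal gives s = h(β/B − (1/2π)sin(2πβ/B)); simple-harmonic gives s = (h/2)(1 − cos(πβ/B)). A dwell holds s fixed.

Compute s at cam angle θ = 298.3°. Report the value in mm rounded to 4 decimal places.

seg 1 [0°–168.3°] uniform, h=29: full span → s += 29 → s = 29.0000
seg 2 [168.3°–190.3°] cycloidal, h=17: full span → s += 17 → s = 46.0000
seg 3 [190.3°–248.3°] simple-harmonic, h=-9: full span → s += -9 → s = 37.0000
seg 4 [248.3°–308.8°] cycloidal, h=18: θ=298.3° here. β=50, B=60.5. 18·(0.8264 − sin(2π·0.8264)/(2π)) = 17.4167 → s = 54.4167

54.4167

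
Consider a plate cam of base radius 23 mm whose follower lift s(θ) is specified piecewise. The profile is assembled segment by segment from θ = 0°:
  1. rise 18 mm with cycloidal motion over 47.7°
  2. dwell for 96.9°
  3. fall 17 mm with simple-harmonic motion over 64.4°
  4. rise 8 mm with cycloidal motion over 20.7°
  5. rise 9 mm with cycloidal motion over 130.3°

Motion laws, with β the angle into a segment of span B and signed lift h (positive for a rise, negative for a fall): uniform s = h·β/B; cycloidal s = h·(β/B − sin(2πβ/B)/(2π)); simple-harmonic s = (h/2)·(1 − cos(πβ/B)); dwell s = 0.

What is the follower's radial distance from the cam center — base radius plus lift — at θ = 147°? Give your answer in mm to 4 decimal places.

seg 1 [0°–47.7°] cycloidal, h=18: full span → s += 18 → s = 18.0000
seg 2 [47.7°–144.6°] dwell: s stays 18.0000
seg 3 [144.6°–209°] simple-harmonic, h=-17: θ=147° here. β=2.4, B=64.4. -17/2·(1 − cos(π·0.0373)) = -0.0582 → s = 17.9418
radial distance = base radius + s = 23 + 17.9418 = 40.9418

40.9418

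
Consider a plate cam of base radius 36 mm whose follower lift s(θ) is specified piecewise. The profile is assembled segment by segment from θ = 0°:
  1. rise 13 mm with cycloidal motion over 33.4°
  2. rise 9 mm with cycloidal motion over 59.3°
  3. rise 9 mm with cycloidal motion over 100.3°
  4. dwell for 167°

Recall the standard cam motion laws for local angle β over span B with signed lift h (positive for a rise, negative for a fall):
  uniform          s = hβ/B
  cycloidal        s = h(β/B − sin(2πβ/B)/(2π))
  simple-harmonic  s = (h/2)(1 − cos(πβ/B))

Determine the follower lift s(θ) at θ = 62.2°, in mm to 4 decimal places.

seg 1 [0°–33.4°] cycloidal, h=13: full span → s += 13 → s = 13.0000
seg 2 [33.4°–92.7°] cycloidal, h=9: θ=62.2° here. β=28.8, B=59.3. 9·(0.4857 − sin(2π·0.4857)/(2π)) = 4.2422 → s = 17.2422

17.2422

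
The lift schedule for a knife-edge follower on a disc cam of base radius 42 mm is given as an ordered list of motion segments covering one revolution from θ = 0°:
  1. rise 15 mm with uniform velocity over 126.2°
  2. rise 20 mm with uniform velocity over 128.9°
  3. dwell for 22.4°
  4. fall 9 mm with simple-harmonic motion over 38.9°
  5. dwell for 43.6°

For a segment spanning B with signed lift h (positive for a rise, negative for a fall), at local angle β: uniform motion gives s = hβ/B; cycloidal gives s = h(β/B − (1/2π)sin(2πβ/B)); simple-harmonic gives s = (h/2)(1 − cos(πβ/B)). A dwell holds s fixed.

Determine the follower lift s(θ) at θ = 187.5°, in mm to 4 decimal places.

seg 1 [0°–126.2°] uniform, h=15: full span → s += 15 → s = 15.0000
seg 2 [126.2°–255.1°] uniform, h=20: θ=187.5° here. β=61.3, B=128.9. 20·61.3/128.9 = 9.5112 → s = 24.5112

24.5112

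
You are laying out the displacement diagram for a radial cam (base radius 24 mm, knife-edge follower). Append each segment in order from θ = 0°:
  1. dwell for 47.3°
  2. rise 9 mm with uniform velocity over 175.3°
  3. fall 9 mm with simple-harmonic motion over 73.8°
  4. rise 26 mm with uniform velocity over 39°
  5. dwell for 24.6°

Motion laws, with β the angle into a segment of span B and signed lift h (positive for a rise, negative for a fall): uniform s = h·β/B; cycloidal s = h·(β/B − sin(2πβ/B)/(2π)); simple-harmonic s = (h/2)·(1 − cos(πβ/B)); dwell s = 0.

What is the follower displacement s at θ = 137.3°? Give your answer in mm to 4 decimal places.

seg 1 [0°–47.3°] dwell: s stays 0.0000
seg 2 [47.3°–222.6°] uniform, h=9: θ=137.3° here. β=90, B=175.3. 9·90/175.3 = 4.6207 → s = 4.6207

4.6207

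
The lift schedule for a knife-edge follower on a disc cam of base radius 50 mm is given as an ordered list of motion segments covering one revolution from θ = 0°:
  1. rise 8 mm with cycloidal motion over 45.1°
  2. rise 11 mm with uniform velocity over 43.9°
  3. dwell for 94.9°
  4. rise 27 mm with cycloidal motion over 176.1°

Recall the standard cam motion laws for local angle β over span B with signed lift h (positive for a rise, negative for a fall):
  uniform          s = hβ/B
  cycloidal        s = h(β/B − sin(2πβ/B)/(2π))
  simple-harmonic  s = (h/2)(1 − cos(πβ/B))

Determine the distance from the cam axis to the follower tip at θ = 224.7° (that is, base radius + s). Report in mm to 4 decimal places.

seg 1 [0°–45.1°] cycloidal, h=8: full span → s += 8 → s = 8.0000
seg 2 [45.1°–89°] uniform, h=11: full span → s += 11 → s = 19.0000
seg 3 [89°–183.9°] dwell: s stays 19.0000
seg 4 [183.9°–360°] cycloidal, h=27: θ=224.7° here. β=40.8, B=176.1. 27·(0.2317 − sin(2π·0.2317)/(2π)) = 1.9868 → s = 20.9868
radial distance = base radius + s = 50 + 20.9868 = 70.9868

70.9868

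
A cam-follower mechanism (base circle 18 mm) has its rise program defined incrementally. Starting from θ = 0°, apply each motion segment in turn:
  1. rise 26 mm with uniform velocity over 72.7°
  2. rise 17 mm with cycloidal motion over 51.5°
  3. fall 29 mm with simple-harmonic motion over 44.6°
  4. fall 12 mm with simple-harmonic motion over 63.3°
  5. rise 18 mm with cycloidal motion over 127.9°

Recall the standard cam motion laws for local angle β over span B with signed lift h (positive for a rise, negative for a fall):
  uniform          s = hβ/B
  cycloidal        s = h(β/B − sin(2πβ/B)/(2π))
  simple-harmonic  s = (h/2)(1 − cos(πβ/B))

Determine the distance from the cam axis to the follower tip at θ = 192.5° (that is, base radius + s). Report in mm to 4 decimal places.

seg 1 [0°–72.7°] uniform, h=26: full span → s += 26 → s = 26.0000
seg 2 [72.7°–124.2°] cycloidal, h=17: full span → s += 17 → s = 43.0000
seg 3 [124.2°–168.8°] simple-harmonic, h=-29: full span → s += -29 → s = 14.0000
seg 4 [168.8°–232.1°] simple-harmonic, h=-12: θ=192.5° here. β=23.7, B=63.3. -12/2·(1 − cos(π·0.3744)) = -3.6936 → s = 10.3064
radial distance = base radius + s = 18 + 10.3064 = 28.3064

28.3064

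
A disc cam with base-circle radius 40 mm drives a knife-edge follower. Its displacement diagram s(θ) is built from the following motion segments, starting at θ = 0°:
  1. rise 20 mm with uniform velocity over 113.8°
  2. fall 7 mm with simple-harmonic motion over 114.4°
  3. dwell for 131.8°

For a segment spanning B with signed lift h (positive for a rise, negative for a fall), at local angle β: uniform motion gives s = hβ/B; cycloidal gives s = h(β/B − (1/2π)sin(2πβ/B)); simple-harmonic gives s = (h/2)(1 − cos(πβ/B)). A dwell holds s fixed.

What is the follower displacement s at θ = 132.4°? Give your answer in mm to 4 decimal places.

seg 1 [0°–113.8°] uniform, h=20: full span → s += 20 → s = 20.0000
seg 2 [113.8°–228.2°] simple-harmonic, h=-7: θ=132.4° here. β=18.6, B=114.4. -7/2·(1 − cos(π·0.1626)) = -0.4467 → s = 19.5533

19.5533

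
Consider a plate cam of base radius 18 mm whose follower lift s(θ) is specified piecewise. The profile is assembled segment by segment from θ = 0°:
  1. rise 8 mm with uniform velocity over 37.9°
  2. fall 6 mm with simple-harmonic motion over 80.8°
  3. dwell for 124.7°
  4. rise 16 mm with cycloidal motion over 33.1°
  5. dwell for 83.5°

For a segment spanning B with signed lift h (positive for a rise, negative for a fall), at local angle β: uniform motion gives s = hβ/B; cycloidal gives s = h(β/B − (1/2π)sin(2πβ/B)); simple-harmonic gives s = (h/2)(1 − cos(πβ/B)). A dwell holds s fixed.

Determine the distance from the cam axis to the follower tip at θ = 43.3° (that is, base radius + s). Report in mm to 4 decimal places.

seg 1 [0°–37.9°] uniform, h=8: full span → s += 8 → s = 8.0000
seg 2 [37.9°–118.7°] simple-harmonic, h=-6: θ=43.3° here. β=5.4, B=80.8. -6/2·(1 − cos(π·0.0668)) = -0.0659 → s = 7.9341
radial distance = base radius + s = 18 + 7.9341 = 25.9341

25.9341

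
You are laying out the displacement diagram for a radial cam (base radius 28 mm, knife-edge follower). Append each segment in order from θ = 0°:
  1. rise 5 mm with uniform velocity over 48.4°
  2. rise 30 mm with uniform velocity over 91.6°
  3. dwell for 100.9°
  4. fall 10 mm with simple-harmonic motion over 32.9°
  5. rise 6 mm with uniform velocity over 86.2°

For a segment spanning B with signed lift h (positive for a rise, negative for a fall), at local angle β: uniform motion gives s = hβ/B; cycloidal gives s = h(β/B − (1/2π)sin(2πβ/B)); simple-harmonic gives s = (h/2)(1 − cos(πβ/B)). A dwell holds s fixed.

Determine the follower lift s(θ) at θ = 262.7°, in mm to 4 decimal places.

seg 1 [0°–48.4°] uniform, h=5: full span → s += 5 → s = 5.0000
seg 2 [48.4°–140°] uniform, h=30: full span → s += 30 → s = 35.0000
seg 3 [140°–240.9°] dwell: s stays 35.0000
seg 4 [240.9°–273.8°] simple-harmonic, h=-10: θ=262.7° here. β=21.8, B=32.9. -10/2·(1 − cos(π·0.6626)) = -7.4447 → s = 27.5553

27.5553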